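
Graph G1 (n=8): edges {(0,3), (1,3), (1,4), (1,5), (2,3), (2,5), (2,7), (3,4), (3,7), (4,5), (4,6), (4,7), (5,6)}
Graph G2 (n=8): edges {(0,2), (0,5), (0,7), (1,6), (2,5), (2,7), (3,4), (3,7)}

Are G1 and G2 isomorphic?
No, not isomorphic

The graphs are NOT isomorphic.

Degrees in G1: deg(0)=1, deg(1)=3, deg(2)=3, deg(3)=5, deg(4)=5, deg(5)=4, deg(6)=2, deg(7)=3.
Sorted degree sequence of G1: [5, 5, 4, 3, 3, 3, 2, 1].
Degrees in G2: deg(0)=3, deg(1)=1, deg(2)=3, deg(3)=2, deg(4)=1, deg(5)=2, deg(6)=1, deg(7)=3.
Sorted degree sequence of G2: [3, 3, 3, 2, 2, 1, 1, 1].
The (sorted) degree sequence is an isomorphism invariant, so since G1 and G2 have different degree sequences they cannot be isomorphic.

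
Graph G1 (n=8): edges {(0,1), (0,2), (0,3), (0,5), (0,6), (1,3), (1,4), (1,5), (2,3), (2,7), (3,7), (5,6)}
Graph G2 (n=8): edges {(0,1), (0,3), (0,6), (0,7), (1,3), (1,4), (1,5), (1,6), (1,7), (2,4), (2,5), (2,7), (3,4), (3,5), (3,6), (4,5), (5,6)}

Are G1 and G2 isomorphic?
No, not isomorphic

The graphs are NOT isomorphic.

Degrees in G1: deg(0)=5, deg(1)=4, deg(2)=3, deg(3)=4, deg(4)=1, deg(5)=3, deg(6)=2, deg(7)=2.
Sorted degree sequence of G1: [5, 4, 4, 3, 3, 2, 2, 1].
Degrees in G2: deg(0)=4, deg(1)=6, deg(2)=3, deg(3)=5, deg(4)=4, deg(5)=5, deg(6)=4, deg(7)=3.
Sorted degree sequence of G2: [6, 5, 5, 4, 4, 4, 3, 3].
The (sorted) degree sequence is an isomorphism invariant, so since G1 and G2 have different degree sequences they cannot be isomorphic.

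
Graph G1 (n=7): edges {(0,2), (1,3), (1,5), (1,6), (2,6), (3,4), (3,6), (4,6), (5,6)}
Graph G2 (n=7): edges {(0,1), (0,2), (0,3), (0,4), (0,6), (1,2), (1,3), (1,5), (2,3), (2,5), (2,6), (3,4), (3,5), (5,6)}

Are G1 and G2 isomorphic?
No, not isomorphic

The graphs are NOT isomorphic.

Degrees in G1: deg(0)=1, deg(1)=3, deg(2)=2, deg(3)=3, deg(4)=2, deg(5)=2, deg(6)=5.
Sorted degree sequence of G1: [5, 3, 3, 2, 2, 2, 1].
Degrees in G2: deg(0)=5, deg(1)=4, deg(2)=5, deg(3)=5, deg(4)=2, deg(5)=4, deg(6)=3.
Sorted degree sequence of G2: [5, 5, 5, 4, 4, 3, 2].
The (sorted) degree sequence is an isomorphism invariant, so since G1 and G2 have different degree sequences they cannot be isomorphic.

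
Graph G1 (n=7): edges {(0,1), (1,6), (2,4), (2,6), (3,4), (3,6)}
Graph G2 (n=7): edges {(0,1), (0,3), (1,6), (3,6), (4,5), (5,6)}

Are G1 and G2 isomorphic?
Yes, isomorphic

The graphs are isomorphic.
One valid mapping φ: V(G1) → V(G2): 0→4, 1→5, 2→3, 3→1, 4→0, 5→2, 6→6

Verify φ preserves adjacency — for each edge of G1, its image is an edge of G2:
  (0,1) → (φ(0),φ(1)) = (4,5) ∈ E(G2) ✓
  (1,6) → (φ(1),φ(6)) = (5,6) ∈ E(G2) ✓
  (2,4) → (φ(2),φ(4)) = (0,3) ∈ E(G2) ✓
  (2,6) → (φ(2),φ(6)) = (3,6) ∈ E(G2) ✓
  (3,4) → (φ(3),φ(4)) = (0,1) ∈ E(G2) ✓
  (3,6) → (φ(3),φ(6)) = (1,6) ∈ E(G2) ✓
All 6 edges of G1 map to edges of G2, and |E(G1)| = |E(G2)| = 6, so φ is a bijection on edges as well as vertices. Hence G1 ≅ G2.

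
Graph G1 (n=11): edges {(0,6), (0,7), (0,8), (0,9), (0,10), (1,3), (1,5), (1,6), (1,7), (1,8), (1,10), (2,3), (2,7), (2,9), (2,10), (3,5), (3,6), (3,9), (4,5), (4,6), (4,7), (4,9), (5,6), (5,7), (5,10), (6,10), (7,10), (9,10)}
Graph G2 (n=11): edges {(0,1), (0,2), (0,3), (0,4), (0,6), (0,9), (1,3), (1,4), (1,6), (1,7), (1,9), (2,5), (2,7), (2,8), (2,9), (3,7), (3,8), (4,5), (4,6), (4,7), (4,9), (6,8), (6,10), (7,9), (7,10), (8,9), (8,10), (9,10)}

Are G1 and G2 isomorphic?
Yes, isomorphic

The graphs are isomorphic.
One valid mapping φ: V(G1) → V(G2): 0→2, 1→4, 2→10, 3→6, 4→3, 5→1, 6→0, 7→7, 8→5, 9→8, 10→9

Verify φ preserves adjacency — for each edge of G1, its image is an edge of G2:
  (0,6) → (φ(0),φ(6)) = (0,2) ∈ E(G2) ✓
  (0,7) → (φ(0),φ(7)) = (2,7) ∈ E(G2) ✓
  (0,8) → (φ(0),φ(8)) = (2,5) ∈ E(G2) ✓
  (0,9) → (φ(0),φ(9)) = (2,8) ∈ E(G2) ✓
  (0,10) → (φ(0),φ(10)) = (2,9) ∈ E(G2) ✓
  (1,3) → (φ(1),φ(3)) = (4,6) ∈ E(G2) ✓
  (1,5) → (φ(1),φ(5)) = (1,4) ∈ E(G2) ✓
  (1,6) → (φ(1),φ(6)) = (0,4) ∈ E(G2) ✓
  (1,7) → (φ(1),φ(7)) = (4,7) ∈ E(G2) ✓
  (1,8) → (φ(1),φ(8)) = (4,5) ∈ E(G2) ✓
  (1,10) → (φ(1),φ(10)) = (4,9) ∈ E(G2) ✓
  (2,3) → (φ(2),φ(3)) = (6,10) ∈ E(G2) ✓
  (2,7) → (φ(2),φ(7)) = (7,10) ∈ E(G2) ✓
  (2,9) → (φ(2),φ(9)) = (8,10) ∈ E(G2) ✓
  (2,10) → (φ(2),φ(10)) = (9,10) ∈ E(G2) ✓
  (3,5) → (φ(3),φ(5)) = (1,6) ∈ E(G2) ✓
  (3,6) → (φ(3),φ(6)) = (0,6) ∈ E(G2) ✓
  (3,9) → (φ(3),φ(9)) = (6,8) ∈ E(G2) ✓
  (4,5) → (φ(4),φ(5)) = (1,3) ∈ E(G2) ✓
  (4,6) → (φ(4),φ(6)) = (0,3) ∈ E(G2) ✓
  (4,7) → (φ(4),φ(7)) = (3,7) ∈ E(G2) ✓
  (4,9) → (φ(4),φ(9)) = (3,8) ∈ E(G2) ✓
  (5,6) → (φ(5),φ(6)) = (0,1) ∈ E(G2) ✓
  (5,7) → (φ(5),φ(7)) = (1,7) ∈ E(G2) ✓
  (5,10) → (φ(5),φ(10)) = (1,9) ∈ E(G2) ✓
  (6,10) → (φ(6),φ(10)) = (0,9) ∈ E(G2) ✓
  (7,10) → (φ(7),φ(10)) = (7,9) ∈ E(G2) ✓
  (9,10) → (φ(9),φ(10)) = (8,9) ∈ E(G2) ✓
All 28 edges of G1 map to edges of G2, and |E(G1)| = |E(G2)| = 28, so φ is a bijection on edges as well as vertices. Hence G1 ≅ G2.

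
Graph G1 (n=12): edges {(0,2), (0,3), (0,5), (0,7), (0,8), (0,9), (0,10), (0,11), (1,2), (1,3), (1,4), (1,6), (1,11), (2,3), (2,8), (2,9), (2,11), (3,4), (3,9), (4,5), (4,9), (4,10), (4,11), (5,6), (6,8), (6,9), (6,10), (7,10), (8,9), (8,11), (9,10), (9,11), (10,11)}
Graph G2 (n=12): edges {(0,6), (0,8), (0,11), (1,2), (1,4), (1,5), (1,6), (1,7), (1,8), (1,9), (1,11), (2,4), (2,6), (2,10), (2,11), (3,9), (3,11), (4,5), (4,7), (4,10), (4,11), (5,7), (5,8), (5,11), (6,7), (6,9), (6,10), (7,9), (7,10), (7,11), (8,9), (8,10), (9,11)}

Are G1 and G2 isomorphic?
Yes, isomorphic

The graphs are isomorphic.
One valid mapping φ: V(G1) → V(G2): 0→11, 1→10, 2→4, 3→2, 4→6, 5→0, 6→8, 7→3, 8→5, 9→1, 10→9, 11→7

Verify φ preserves adjacency — for each edge of G1, its image is an edge of G2:
  (0,2) → (φ(0),φ(2)) = (4,11) ∈ E(G2) ✓
  (0,3) → (φ(0),φ(3)) = (2,11) ∈ E(G2) ✓
  (0,5) → (φ(0),φ(5)) = (0,11) ∈ E(G2) ✓
  (0,7) → (φ(0),φ(7)) = (3,11) ∈ E(G2) ✓
  (0,8) → (φ(0),φ(8)) = (5,11) ∈ E(G2) ✓
  (0,9) → (φ(0),φ(9)) = (1,11) ∈ E(G2) ✓
  (0,10) → (φ(0),φ(10)) = (9,11) ∈ E(G2) ✓
  (0,11) → (φ(0),φ(11)) = (7,11) ∈ E(G2) ✓
  (1,2) → (φ(1),φ(2)) = (4,10) ∈ E(G2) ✓
  (1,3) → (φ(1),φ(3)) = (2,10) ∈ E(G2) ✓
  (1,4) → (φ(1),φ(4)) = (6,10) ∈ E(G2) ✓
  (1,6) → (φ(1),φ(6)) = (8,10) ∈ E(G2) ✓
  (1,11) → (φ(1),φ(11)) = (7,10) ∈ E(G2) ✓
  (2,3) → (φ(2),φ(3)) = (2,4) ∈ E(G2) ✓
  (2,8) → (φ(2),φ(8)) = (4,5) ∈ E(G2) ✓
  (2,9) → (φ(2),φ(9)) = (1,4) ∈ E(G2) ✓
  (2,11) → (φ(2),φ(11)) = (4,7) ∈ E(G2) ✓
  (3,4) → (φ(3),φ(4)) = (2,6) ∈ E(G2) ✓
  (3,9) → (φ(3),φ(9)) = (1,2) ∈ E(G2) ✓
  (4,5) → (φ(4),φ(5)) = (0,6) ∈ E(G2) ✓
  (4,9) → (φ(4),φ(9)) = (1,6) ∈ E(G2) ✓
  (4,10) → (φ(4),φ(10)) = (6,9) ∈ E(G2) ✓
  (4,11) → (φ(4),φ(11)) = (6,7) ∈ E(G2) ✓
  (5,6) → (φ(5),φ(6)) = (0,8) ∈ E(G2) ✓
  (6,8) → (φ(6),φ(8)) = (5,8) ∈ E(G2) ✓
  (6,9) → (φ(6),φ(9)) = (1,8) ∈ E(G2) ✓
  (6,10) → (φ(6),φ(10)) = (8,9) ∈ E(G2) ✓
  (7,10) → (φ(7),φ(10)) = (3,9) ∈ E(G2) ✓
  (8,9) → (φ(8),φ(9)) = (1,5) ∈ E(G2) ✓
  (8,11) → (φ(8),φ(11)) = (5,7) ∈ E(G2) ✓
  (9,10) → (φ(9),φ(10)) = (1,9) ∈ E(G2) ✓
  (9,11) → (φ(9),φ(11)) = (1,7) ∈ E(G2) ✓
  (10,11) → (φ(10),φ(11)) = (7,9) ∈ E(G2) ✓
All 33 edges of G1 map to edges of G2, and |E(G1)| = |E(G2)| = 33, so φ is a bijection on edges as well as vertices. Hence G1 ≅ G2.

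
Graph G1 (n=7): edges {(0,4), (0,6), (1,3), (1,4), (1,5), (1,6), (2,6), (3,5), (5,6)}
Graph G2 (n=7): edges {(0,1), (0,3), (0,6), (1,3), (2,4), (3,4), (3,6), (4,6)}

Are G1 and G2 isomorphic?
No, not isomorphic

The graphs are NOT isomorphic.

Counting triangles (3-cliques): G1 has 2, G2 has 3.
Triangle count is an isomorphism invariant, so differing triangle counts rule out isomorphism.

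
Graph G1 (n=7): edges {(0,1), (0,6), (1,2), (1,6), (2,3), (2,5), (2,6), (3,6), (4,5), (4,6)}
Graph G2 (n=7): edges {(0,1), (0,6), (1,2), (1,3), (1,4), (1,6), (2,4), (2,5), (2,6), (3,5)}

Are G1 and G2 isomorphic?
Yes, isomorphic

The graphs are isomorphic.
One valid mapping φ: V(G1) → V(G2): 0→0, 1→6, 2→2, 3→4, 4→3, 5→5, 6→1

Verify φ preserves adjacency — for each edge of G1, its image is an edge of G2:
  (0,1) → (φ(0),φ(1)) = (0,6) ∈ E(G2) ✓
  (0,6) → (φ(0),φ(6)) = (0,1) ∈ E(G2) ✓
  (1,2) → (φ(1),φ(2)) = (2,6) ∈ E(G2) ✓
  (1,6) → (φ(1),φ(6)) = (1,6) ∈ E(G2) ✓
  (2,3) → (φ(2),φ(3)) = (2,4) ∈ E(G2) ✓
  (2,5) → (φ(2),φ(5)) = (2,5) ∈ E(G2) ✓
  (2,6) → (φ(2),φ(6)) = (1,2) ∈ E(G2) ✓
  (3,6) → (φ(3),φ(6)) = (1,4) ∈ E(G2) ✓
  (4,5) → (φ(4),φ(5)) = (3,5) ∈ E(G2) ✓
  (4,6) → (φ(4),φ(6)) = (1,3) ∈ E(G2) ✓
All 10 edges of G1 map to edges of G2, and |E(G1)| = |E(G2)| = 10, so φ is a bijection on edges as well as vertices. Hence G1 ≅ G2.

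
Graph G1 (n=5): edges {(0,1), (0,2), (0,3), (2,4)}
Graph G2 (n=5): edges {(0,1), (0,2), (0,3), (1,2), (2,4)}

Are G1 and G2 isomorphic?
No, not isomorphic

The graphs are NOT isomorphic.

Counting edges: G1 has 4 edge(s); G2 has 5 edge(s).
Edge count is an isomorphism invariant (a bijection on vertices induces a bijection on edges), so differing edge counts rule out isomorphism.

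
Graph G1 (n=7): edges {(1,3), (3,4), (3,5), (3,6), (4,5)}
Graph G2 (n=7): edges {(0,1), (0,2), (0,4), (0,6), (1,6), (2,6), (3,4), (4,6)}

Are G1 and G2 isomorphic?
No, not isomorphic

The graphs are NOT isomorphic.

Degrees in G1: deg(0)=0, deg(1)=1, deg(2)=0, deg(3)=4, deg(4)=2, deg(5)=2, deg(6)=1.
Sorted degree sequence of G1: [4, 2, 2, 1, 1, 0, 0].
Degrees in G2: deg(0)=4, deg(1)=2, deg(2)=2, deg(3)=1, deg(4)=3, deg(5)=0, deg(6)=4.
Sorted degree sequence of G2: [4, 4, 3, 2, 2, 1, 0].
The (sorted) degree sequence is an isomorphism invariant, so since G1 and G2 have different degree sequences they cannot be isomorphic.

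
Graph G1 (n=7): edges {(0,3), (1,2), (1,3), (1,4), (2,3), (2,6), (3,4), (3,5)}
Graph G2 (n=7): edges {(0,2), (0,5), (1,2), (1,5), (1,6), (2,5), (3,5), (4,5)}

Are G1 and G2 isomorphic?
Yes, isomorphic

The graphs are isomorphic.
One valid mapping φ: V(G1) → V(G2): 0→4, 1→2, 2→1, 3→5, 4→0, 5→3, 6→6

Verify φ preserves adjacency — for each edge of G1, its image is an edge of G2:
  (0,3) → (φ(0),φ(3)) = (4,5) ∈ E(G2) ✓
  (1,2) → (φ(1),φ(2)) = (1,2) ∈ E(G2) ✓
  (1,3) → (φ(1),φ(3)) = (2,5) ∈ E(G2) ✓
  (1,4) → (φ(1),φ(4)) = (0,2) ∈ E(G2) ✓
  (2,3) → (φ(2),φ(3)) = (1,5) ∈ E(G2) ✓
  (2,6) → (φ(2),φ(6)) = (1,6) ∈ E(G2) ✓
  (3,4) → (φ(3),φ(4)) = (0,5) ∈ E(G2) ✓
  (3,5) → (φ(3),φ(5)) = (3,5) ∈ E(G2) ✓
All 8 edges of G1 map to edges of G2, and |E(G1)| = |E(G2)| = 8, so φ is a bijection on edges as well as vertices. Hence G1 ≅ G2.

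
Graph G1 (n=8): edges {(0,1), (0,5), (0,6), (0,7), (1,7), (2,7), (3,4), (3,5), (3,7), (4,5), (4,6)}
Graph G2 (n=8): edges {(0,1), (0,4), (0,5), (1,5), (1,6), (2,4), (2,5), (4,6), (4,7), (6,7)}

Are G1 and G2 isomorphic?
No, not isomorphic

The graphs are NOT isomorphic.

Connected components of G1: 1 component(s) with vertex sets [[0, 1, 2, 3, 4, 5, 6, 7]], sizes [8].
Connected components of G2: 2 component(s) with vertex sets [[3], [0, 1, 2, 4, 5, 6, 7]], sizes [1, 7].
The number of connected components (and the multiset of component sizes) is an isomorphism invariant — an isomorphism maps each component of G1 bijectively onto a component of G2. Since G1 has 1 component(s) and G2 has 2, they cannot be isomorphic.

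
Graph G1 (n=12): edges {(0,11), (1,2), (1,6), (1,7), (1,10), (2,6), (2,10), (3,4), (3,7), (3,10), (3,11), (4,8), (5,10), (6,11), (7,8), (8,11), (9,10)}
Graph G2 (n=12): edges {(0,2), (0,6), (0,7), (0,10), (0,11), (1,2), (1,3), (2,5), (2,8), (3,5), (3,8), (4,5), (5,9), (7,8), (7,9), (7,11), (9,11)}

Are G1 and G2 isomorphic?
Yes, isomorphic

The graphs are isomorphic.
One valid mapping φ: V(G1) → V(G2): 0→4, 1→7, 2→11, 3→2, 4→1, 5→6, 6→9, 7→8, 8→3, 9→10, 10→0, 11→5

Verify φ preserves adjacency — for each edge of G1, its image is an edge of G2:
  (0,11) → (φ(0),φ(11)) = (4,5) ∈ E(G2) ✓
  (1,2) → (φ(1),φ(2)) = (7,11) ∈ E(G2) ✓
  (1,6) → (φ(1),φ(6)) = (7,9) ∈ E(G2) ✓
  (1,7) → (φ(1),φ(7)) = (7,8) ∈ E(G2) ✓
  (1,10) → (φ(1),φ(10)) = (0,7) ∈ E(G2) ✓
  (2,6) → (φ(2),φ(6)) = (9,11) ∈ E(G2) ✓
  (2,10) → (φ(2),φ(10)) = (0,11) ∈ E(G2) ✓
  (3,4) → (φ(3),φ(4)) = (1,2) ∈ E(G2) ✓
  (3,7) → (φ(3),φ(7)) = (2,8) ∈ E(G2) ✓
  (3,10) → (φ(3),φ(10)) = (0,2) ∈ E(G2) ✓
  (3,11) → (φ(3),φ(11)) = (2,5) ∈ E(G2) ✓
  (4,8) → (φ(4),φ(8)) = (1,3) ∈ E(G2) ✓
  (5,10) → (φ(5),φ(10)) = (0,6) ∈ E(G2) ✓
  (6,11) → (φ(6),φ(11)) = (5,9) ∈ E(G2) ✓
  (7,8) → (φ(7),φ(8)) = (3,8) ∈ E(G2) ✓
  (8,11) → (φ(8),φ(11)) = (3,5) ∈ E(G2) ✓
  (9,10) → (φ(9),φ(10)) = (0,10) ∈ E(G2) ✓
All 17 edges of G1 map to edges of G2, and |E(G1)| = |E(G2)| = 17, so φ is a bijection on edges as well as vertices. Hence G1 ≅ G2.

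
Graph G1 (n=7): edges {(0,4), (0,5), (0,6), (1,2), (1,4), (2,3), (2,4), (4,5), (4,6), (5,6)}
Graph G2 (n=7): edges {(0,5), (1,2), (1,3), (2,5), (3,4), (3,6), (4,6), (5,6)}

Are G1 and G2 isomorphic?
No, not isomorphic

The graphs are NOT isomorphic.

Counting triangles (3-cliques): G1 has 5, G2 has 1.
Triangle count is an isomorphism invariant, so differing triangle counts rule out isomorphism.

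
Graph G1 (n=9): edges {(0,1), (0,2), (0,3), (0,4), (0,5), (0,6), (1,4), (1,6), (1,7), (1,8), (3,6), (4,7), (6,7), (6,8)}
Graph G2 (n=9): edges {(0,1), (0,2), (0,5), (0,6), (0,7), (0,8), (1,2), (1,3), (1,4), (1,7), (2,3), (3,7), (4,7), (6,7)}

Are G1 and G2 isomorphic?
Yes, isomorphic

The graphs are isomorphic.
One valid mapping φ: V(G1) → V(G2): 0→0, 1→1, 2→5, 3→6, 4→2, 5→8, 6→7, 7→3, 8→4

Verify φ preserves adjacency — for each edge of G1, its image is an edge of G2:
  (0,1) → (φ(0),φ(1)) = (0,1) ∈ E(G2) ✓
  (0,2) → (φ(0),φ(2)) = (0,5) ∈ E(G2) ✓
  (0,3) → (φ(0),φ(3)) = (0,6) ∈ E(G2) ✓
  (0,4) → (φ(0),φ(4)) = (0,2) ∈ E(G2) ✓
  (0,5) → (φ(0),φ(5)) = (0,8) ∈ E(G2) ✓
  (0,6) → (φ(0),φ(6)) = (0,7) ∈ E(G2) ✓
  (1,4) → (φ(1),φ(4)) = (1,2) ∈ E(G2) ✓
  (1,6) → (φ(1),φ(6)) = (1,7) ∈ E(G2) ✓
  (1,7) → (φ(1),φ(7)) = (1,3) ∈ E(G2) ✓
  (1,8) → (φ(1),φ(8)) = (1,4) ∈ E(G2) ✓
  (3,6) → (φ(3),φ(6)) = (6,7) ∈ E(G2) ✓
  (4,7) → (φ(4),φ(7)) = (2,3) ∈ E(G2) ✓
  (6,7) → (φ(6),φ(7)) = (3,7) ∈ E(G2) ✓
  (6,8) → (φ(6),φ(8)) = (4,7) ∈ E(G2) ✓
All 14 edges of G1 map to edges of G2, and |E(G1)| = |E(G2)| = 14, so φ is a bijection on edges as well as vertices. Hence G1 ≅ G2.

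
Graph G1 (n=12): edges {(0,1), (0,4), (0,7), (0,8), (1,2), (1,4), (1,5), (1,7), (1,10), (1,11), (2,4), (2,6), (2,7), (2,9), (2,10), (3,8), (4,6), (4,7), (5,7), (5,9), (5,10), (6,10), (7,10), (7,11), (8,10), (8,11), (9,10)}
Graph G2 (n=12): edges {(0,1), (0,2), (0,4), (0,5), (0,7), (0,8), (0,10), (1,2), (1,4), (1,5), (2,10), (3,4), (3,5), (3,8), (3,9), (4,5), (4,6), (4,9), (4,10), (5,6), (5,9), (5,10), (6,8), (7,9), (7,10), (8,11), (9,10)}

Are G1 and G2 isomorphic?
Yes, isomorphic

The graphs are isomorphic.
One valid mapping φ: V(G1) → V(G2): 0→3, 1→5, 2→10, 3→11, 4→9, 5→1, 6→7, 7→4, 8→8, 9→2, 10→0, 11→6

Verify φ preserves adjacency — for each edge of G1, its image is an edge of G2:
  (0,1) → (φ(0),φ(1)) = (3,5) ∈ E(G2) ✓
  (0,4) → (φ(0),φ(4)) = (3,9) ∈ E(G2) ✓
  (0,7) → (φ(0),φ(7)) = (3,4) ∈ E(G2) ✓
  (0,8) → (φ(0),φ(8)) = (3,8) ∈ E(G2) ✓
  (1,2) → (φ(1),φ(2)) = (5,10) ∈ E(G2) ✓
  (1,4) → (φ(1),φ(4)) = (5,9) ∈ E(G2) ✓
  (1,5) → (φ(1),φ(5)) = (1,5) ∈ E(G2) ✓
  (1,7) → (φ(1),φ(7)) = (4,5) ∈ E(G2) ✓
  (1,10) → (φ(1),φ(10)) = (0,5) ∈ E(G2) ✓
  (1,11) → (φ(1),φ(11)) = (5,6) ∈ E(G2) ✓
  (2,4) → (φ(2),φ(4)) = (9,10) ∈ E(G2) ✓
  (2,6) → (φ(2),φ(6)) = (7,10) ∈ E(G2) ✓
  (2,7) → (φ(2),φ(7)) = (4,10) ∈ E(G2) ✓
  (2,9) → (φ(2),φ(9)) = (2,10) ∈ E(G2) ✓
  (2,10) → (φ(2),φ(10)) = (0,10) ∈ E(G2) ✓
  (3,8) → (φ(3),φ(8)) = (8,11) ∈ E(G2) ✓
  (4,6) → (φ(4),φ(6)) = (7,9) ∈ E(G2) ✓
  (4,7) → (φ(4),φ(7)) = (4,9) ∈ E(G2) ✓
  (5,7) → (φ(5),φ(7)) = (1,4) ∈ E(G2) ✓
  (5,9) → (φ(5),φ(9)) = (1,2) ∈ E(G2) ✓
  (5,10) → (φ(5),φ(10)) = (0,1) ∈ E(G2) ✓
  (6,10) → (φ(6),φ(10)) = (0,7) ∈ E(G2) ✓
  (7,10) → (φ(7),φ(10)) = (0,4) ∈ E(G2) ✓
  (7,11) → (φ(7),φ(11)) = (4,6) ∈ E(G2) ✓
  (8,10) → (φ(8),φ(10)) = (0,8) ∈ E(G2) ✓
  (8,11) → (φ(8),φ(11)) = (6,8) ∈ E(G2) ✓
  (9,10) → (φ(9),φ(10)) = (0,2) ∈ E(G2) ✓
All 27 edges of G1 map to edges of G2, and |E(G1)| = |E(G2)| = 27, so φ is a bijection on edges as well as vertices. Hence G1 ≅ G2.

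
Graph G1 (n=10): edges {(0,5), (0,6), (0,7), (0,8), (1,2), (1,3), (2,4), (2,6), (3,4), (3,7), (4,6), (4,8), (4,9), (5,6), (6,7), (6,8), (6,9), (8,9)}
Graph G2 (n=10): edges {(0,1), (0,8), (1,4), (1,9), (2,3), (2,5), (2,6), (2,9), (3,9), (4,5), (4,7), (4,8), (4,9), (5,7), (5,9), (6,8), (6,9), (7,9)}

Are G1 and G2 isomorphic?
Yes, isomorphic

The graphs are isomorphic.
One valid mapping φ: V(G1) → V(G2): 0→2, 1→0, 2→1, 3→8, 4→4, 5→3, 6→9, 7→6, 8→5, 9→7

Verify φ preserves adjacency — for each edge of G1, its image is an edge of G2:
  (0,5) → (φ(0),φ(5)) = (2,3) ∈ E(G2) ✓
  (0,6) → (φ(0),φ(6)) = (2,9) ∈ E(G2) ✓
  (0,7) → (φ(0),φ(7)) = (2,6) ∈ E(G2) ✓
  (0,8) → (φ(0),φ(8)) = (2,5) ∈ E(G2) ✓
  (1,2) → (φ(1),φ(2)) = (0,1) ∈ E(G2) ✓
  (1,3) → (φ(1),φ(3)) = (0,8) ∈ E(G2) ✓
  (2,4) → (φ(2),φ(4)) = (1,4) ∈ E(G2) ✓
  (2,6) → (φ(2),φ(6)) = (1,9) ∈ E(G2) ✓
  (3,4) → (φ(3),φ(4)) = (4,8) ∈ E(G2) ✓
  (3,7) → (φ(3),φ(7)) = (6,8) ∈ E(G2) ✓
  (4,6) → (φ(4),φ(6)) = (4,9) ∈ E(G2) ✓
  (4,8) → (φ(4),φ(8)) = (4,5) ∈ E(G2) ✓
  (4,9) → (φ(4),φ(9)) = (4,7) ∈ E(G2) ✓
  (5,6) → (φ(5),φ(6)) = (3,9) ∈ E(G2) ✓
  (6,7) → (φ(6),φ(7)) = (6,9) ∈ E(G2) ✓
  (6,8) → (φ(6),φ(8)) = (5,9) ∈ E(G2) ✓
  (6,9) → (φ(6),φ(9)) = (7,9) ∈ E(G2) ✓
  (8,9) → (φ(8),φ(9)) = (5,7) ∈ E(G2) ✓
All 18 edges of G1 map to edges of G2, and |E(G1)| = |E(G2)| = 18, so φ is a bijection on edges as well as vertices. Hence G1 ≅ G2.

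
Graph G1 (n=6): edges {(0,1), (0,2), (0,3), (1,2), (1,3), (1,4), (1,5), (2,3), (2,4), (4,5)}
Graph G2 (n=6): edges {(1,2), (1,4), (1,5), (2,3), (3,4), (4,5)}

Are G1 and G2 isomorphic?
No, not isomorphic

The graphs are NOT isomorphic.

Counting triangles (3-cliques): G1 has 6, G2 has 1.
Triangle count is an isomorphism invariant, so differing triangle counts rule out isomorphism.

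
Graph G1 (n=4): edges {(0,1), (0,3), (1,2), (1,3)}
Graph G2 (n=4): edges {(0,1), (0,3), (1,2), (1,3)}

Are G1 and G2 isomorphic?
Yes, isomorphic

The graphs are isomorphic.
One valid mapping φ: V(G1) → V(G2): 0→0, 1→1, 2→2, 3→3

Verify φ preserves adjacency — for each edge of G1, its image is an edge of G2:
  (0,1) → (φ(0),φ(1)) = (0,1) ∈ E(G2) ✓
  (0,3) → (φ(0),φ(3)) = (0,3) ∈ E(G2) ✓
  (1,2) → (φ(1),φ(2)) = (1,2) ∈ E(G2) ✓
  (1,3) → (φ(1),φ(3)) = (1,3) ∈ E(G2) ✓
All 4 edges of G1 map to edges of G2, and |E(G1)| = |E(G2)| = 4, so φ is a bijection on edges as well as vertices. Hence G1 ≅ G2.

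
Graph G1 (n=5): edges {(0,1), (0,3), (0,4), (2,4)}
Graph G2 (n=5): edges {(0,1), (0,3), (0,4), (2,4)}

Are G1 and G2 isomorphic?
Yes, isomorphic

The graphs are isomorphic.
One valid mapping φ: V(G1) → V(G2): 0→0, 1→1, 2→2, 3→3, 4→4

Verify φ preserves adjacency — for each edge of G1, its image is an edge of G2:
  (0,1) → (φ(0),φ(1)) = (0,1) ∈ E(G2) ✓
  (0,3) → (φ(0),φ(3)) = (0,3) ∈ E(G2) ✓
  (0,4) → (φ(0),φ(4)) = (0,4) ∈ E(G2) ✓
  (2,4) → (φ(2),φ(4)) = (2,4) ∈ E(G2) ✓
All 4 edges of G1 map to edges of G2, and |E(G1)| = |E(G2)| = 4, so φ is a bijection on edges as well as vertices. Hence G1 ≅ G2.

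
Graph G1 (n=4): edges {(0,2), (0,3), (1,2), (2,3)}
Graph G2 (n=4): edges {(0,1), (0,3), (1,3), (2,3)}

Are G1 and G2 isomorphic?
Yes, isomorphic

The graphs are isomorphic.
One valid mapping φ: V(G1) → V(G2): 0→0, 1→2, 2→3, 3→1

Verify φ preserves adjacency — for each edge of G1, its image is an edge of G2:
  (0,2) → (φ(0),φ(2)) = (0,3) ∈ E(G2) ✓
  (0,3) → (φ(0),φ(3)) = (0,1) ∈ E(G2) ✓
  (1,2) → (φ(1),φ(2)) = (2,3) ∈ E(G2) ✓
  (2,3) → (φ(2),φ(3)) = (1,3) ∈ E(G2) ✓
All 4 edges of G1 map to edges of G2, and |E(G1)| = |E(G2)| = 4, so φ is a bijection on edges as well as vertices. Hence G1 ≅ G2.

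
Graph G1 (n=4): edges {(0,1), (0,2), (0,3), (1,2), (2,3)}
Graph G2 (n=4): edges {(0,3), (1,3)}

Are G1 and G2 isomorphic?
No, not isomorphic

The graphs are NOT isomorphic.

Connected components of G1: 1 component(s) with vertex sets [[0, 1, 2, 3]], sizes [4].
Connected components of G2: 2 component(s) with vertex sets [[2], [0, 1, 3]], sizes [1, 3].
The number of connected components (and the multiset of component sizes) is an isomorphism invariant — an isomorphism maps each component of G1 bijectively onto a component of G2. Since G1 has 1 component(s) and G2 has 2, they cannot be isomorphic.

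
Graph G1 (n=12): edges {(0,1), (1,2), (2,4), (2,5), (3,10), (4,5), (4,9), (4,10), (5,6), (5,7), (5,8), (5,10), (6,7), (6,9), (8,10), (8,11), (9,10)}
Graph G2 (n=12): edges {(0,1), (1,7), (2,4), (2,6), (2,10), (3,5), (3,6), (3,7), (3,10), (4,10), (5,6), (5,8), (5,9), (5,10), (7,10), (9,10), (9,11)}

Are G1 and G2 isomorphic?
Yes, isomorphic

The graphs are isomorphic.
One valid mapping φ: V(G1) → V(G2): 0→0, 1→1, 2→7, 3→8, 4→3, 5→10, 6→2, 7→4, 8→9, 9→6, 10→5, 11→11

Verify φ preserves adjacency — for each edge of G1, its image is an edge of G2:
  (0,1) → (φ(0),φ(1)) = (0,1) ∈ E(G2) ✓
  (1,2) → (φ(1),φ(2)) = (1,7) ∈ E(G2) ✓
  (2,4) → (φ(2),φ(4)) = (3,7) ∈ E(G2) ✓
  (2,5) → (φ(2),φ(5)) = (7,10) ∈ E(G2) ✓
  (3,10) → (φ(3),φ(10)) = (5,8) ∈ E(G2) ✓
  (4,5) → (φ(4),φ(5)) = (3,10) ∈ E(G2) ✓
  (4,9) → (φ(4),φ(9)) = (3,6) ∈ E(G2) ✓
  (4,10) → (φ(4),φ(10)) = (3,5) ∈ E(G2) ✓
  (5,6) → (φ(5),φ(6)) = (2,10) ∈ E(G2) ✓
  (5,7) → (φ(5),φ(7)) = (4,10) ∈ E(G2) ✓
  (5,8) → (φ(5),φ(8)) = (9,10) ∈ E(G2) ✓
  (5,10) → (φ(5),φ(10)) = (5,10) ∈ E(G2) ✓
  (6,7) → (φ(6),φ(7)) = (2,4) ∈ E(G2) ✓
  (6,9) → (φ(6),φ(9)) = (2,6) ∈ E(G2) ✓
  (8,10) → (φ(8),φ(10)) = (5,9) ∈ E(G2) ✓
  (8,11) → (φ(8),φ(11)) = (9,11) ∈ E(G2) ✓
  (9,10) → (φ(9),φ(10)) = (5,6) ∈ E(G2) ✓
All 17 edges of G1 map to edges of G2, and |E(G1)| = |E(G2)| = 17, so φ is a bijection on edges as well as vertices. Hence G1 ≅ G2.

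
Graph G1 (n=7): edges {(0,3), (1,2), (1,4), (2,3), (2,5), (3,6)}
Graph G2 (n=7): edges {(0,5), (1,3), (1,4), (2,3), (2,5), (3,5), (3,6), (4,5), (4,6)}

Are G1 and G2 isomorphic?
No, not isomorphic

The graphs are NOT isomorphic.

Counting triangles (3-cliques): G1 has 0, G2 has 1.
Triangle count is an isomorphism invariant, so differing triangle counts rule out isomorphism.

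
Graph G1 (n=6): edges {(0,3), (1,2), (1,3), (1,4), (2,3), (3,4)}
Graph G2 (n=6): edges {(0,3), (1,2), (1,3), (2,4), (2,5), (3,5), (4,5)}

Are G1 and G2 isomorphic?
No, not isomorphic

The graphs are NOT isomorphic.

Counting triangles (3-cliques): G1 has 2, G2 has 1.
Triangle count is an isomorphism invariant, so differing triangle counts rule out isomorphism.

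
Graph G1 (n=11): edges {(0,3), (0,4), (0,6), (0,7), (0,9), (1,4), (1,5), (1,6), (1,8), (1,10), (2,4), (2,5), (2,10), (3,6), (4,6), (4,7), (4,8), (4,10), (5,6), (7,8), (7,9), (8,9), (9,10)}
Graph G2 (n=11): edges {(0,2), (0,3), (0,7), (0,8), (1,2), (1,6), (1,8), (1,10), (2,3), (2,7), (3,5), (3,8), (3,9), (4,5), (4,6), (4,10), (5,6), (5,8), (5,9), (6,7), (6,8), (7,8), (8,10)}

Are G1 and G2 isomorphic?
Yes, isomorphic

The graphs are isomorphic.
One valid mapping φ: V(G1) → V(G2): 0→3, 1→6, 2→10, 3→9, 4→8, 5→4, 6→5, 7→0, 8→7, 9→2, 10→1

Verify φ preserves adjacency — for each edge of G1, its image is an edge of G2:
  (0,3) → (φ(0),φ(3)) = (3,9) ∈ E(G2) ✓
  (0,4) → (φ(0),φ(4)) = (3,8) ∈ E(G2) ✓
  (0,6) → (φ(0),φ(6)) = (3,5) ∈ E(G2) ✓
  (0,7) → (φ(0),φ(7)) = (0,3) ∈ E(G2) ✓
  (0,9) → (φ(0),φ(9)) = (2,3) ∈ E(G2) ✓
  (1,4) → (φ(1),φ(4)) = (6,8) ∈ E(G2) ✓
  (1,5) → (φ(1),φ(5)) = (4,6) ∈ E(G2) ✓
  (1,6) → (φ(1),φ(6)) = (5,6) ∈ E(G2) ✓
  (1,8) → (φ(1),φ(8)) = (6,7) ∈ E(G2) ✓
  (1,10) → (φ(1),φ(10)) = (1,6) ∈ E(G2) ✓
  (2,4) → (φ(2),φ(4)) = (8,10) ∈ E(G2) ✓
  (2,5) → (φ(2),φ(5)) = (4,10) ∈ E(G2) ✓
  (2,10) → (φ(2),φ(10)) = (1,10) ∈ E(G2) ✓
  (3,6) → (φ(3),φ(6)) = (5,9) ∈ E(G2) ✓
  (4,6) → (φ(4),φ(6)) = (5,8) ∈ E(G2) ✓
  (4,7) → (φ(4),φ(7)) = (0,8) ∈ E(G2) ✓
  (4,8) → (φ(4),φ(8)) = (7,8) ∈ E(G2) ✓
  (4,10) → (φ(4),φ(10)) = (1,8) ∈ E(G2) ✓
  (5,6) → (φ(5),φ(6)) = (4,5) ∈ E(G2) ✓
  (7,8) → (φ(7),φ(8)) = (0,7) ∈ E(G2) ✓
  (7,9) → (φ(7),φ(9)) = (0,2) ∈ E(G2) ✓
  (8,9) → (φ(8),φ(9)) = (2,7) ∈ E(G2) ✓
  (9,10) → (φ(9),φ(10)) = (1,2) ∈ E(G2) ✓
All 23 edges of G1 map to edges of G2, and |E(G1)| = |E(G2)| = 23, so φ is a bijection on edges as well as vertices. Hence G1 ≅ G2.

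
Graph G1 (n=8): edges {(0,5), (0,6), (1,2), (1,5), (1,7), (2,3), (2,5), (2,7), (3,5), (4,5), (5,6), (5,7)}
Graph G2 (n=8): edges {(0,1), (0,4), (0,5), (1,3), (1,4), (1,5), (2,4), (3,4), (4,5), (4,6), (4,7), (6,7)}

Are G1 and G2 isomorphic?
Yes, isomorphic

The graphs are isomorphic.
One valid mapping φ: V(G1) → V(G2): 0→6, 1→5, 2→1, 3→3, 4→2, 5→4, 6→7, 7→0

Verify φ preserves adjacency — for each edge of G1, its image is an edge of G2:
  (0,5) → (φ(0),φ(5)) = (4,6) ∈ E(G2) ✓
  (0,6) → (φ(0),φ(6)) = (6,7) ∈ E(G2) ✓
  (1,2) → (φ(1),φ(2)) = (1,5) ∈ E(G2) ✓
  (1,5) → (φ(1),φ(5)) = (4,5) ∈ E(G2) ✓
  (1,7) → (φ(1),φ(7)) = (0,5) ∈ E(G2) ✓
  (2,3) → (φ(2),φ(3)) = (1,3) ∈ E(G2) ✓
  (2,5) → (φ(2),φ(5)) = (1,4) ∈ E(G2) ✓
  (2,7) → (φ(2),φ(7)) = (0,1) ∈ E(G2) ✓
  (3,5) → (φ(3),φ(5)) = (3,4) ∈ E(G2) ✓
  (4,5) → (φ(4),φ(5)) = (2,4) ∈ E(G2) ✓
  (5,6) → (φ(5),φ(6)) = (4,7) ∈ E(G2) ✓
  (5,7) → (φ(5),φ(7)) = (0,4) ∈ E(G2) ✓
All 12 edges of G1 map to edges of G2, and |E(G1)| = |E(G2)| = 12, so φ is a bijection on edges as well as vertices. Hence G1 ≅ G2.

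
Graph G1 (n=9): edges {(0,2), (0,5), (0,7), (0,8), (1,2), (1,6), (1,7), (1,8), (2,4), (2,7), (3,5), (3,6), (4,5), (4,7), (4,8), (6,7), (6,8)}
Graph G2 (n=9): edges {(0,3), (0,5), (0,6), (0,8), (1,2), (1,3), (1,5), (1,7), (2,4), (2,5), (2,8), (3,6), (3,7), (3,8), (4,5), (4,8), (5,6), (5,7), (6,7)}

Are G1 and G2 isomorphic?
No, not isomorphic

The graphs are NOT isomorphic.

Degrees in G1: deg(0)=4, deg(1)=4, deg(2)=4, deg(3)=2, deg(4)=4, deg(5)=3, deg(6)=4, deg(7)=5, deg(8)=4.
Sorted degree sequence of G1: [5, 4, 4, 4, 4, 4, 4, 3, 2].
Degrees in G2: deg(0)=4, deg(1)=4, deg(2)=4, deg(3)=5, deg(4)=3, deg(5)=6, deg(6)=4, deg(7)=4, deg(8)=4.
Sorted degree sequence of G2: [6, 5, 4, 4, 4, 4, 4, 4, 3].
The (sorted) degree sequence is an isomorphism invariant, so since G1 and G2 have different degree sequences they cannot be isomorphic.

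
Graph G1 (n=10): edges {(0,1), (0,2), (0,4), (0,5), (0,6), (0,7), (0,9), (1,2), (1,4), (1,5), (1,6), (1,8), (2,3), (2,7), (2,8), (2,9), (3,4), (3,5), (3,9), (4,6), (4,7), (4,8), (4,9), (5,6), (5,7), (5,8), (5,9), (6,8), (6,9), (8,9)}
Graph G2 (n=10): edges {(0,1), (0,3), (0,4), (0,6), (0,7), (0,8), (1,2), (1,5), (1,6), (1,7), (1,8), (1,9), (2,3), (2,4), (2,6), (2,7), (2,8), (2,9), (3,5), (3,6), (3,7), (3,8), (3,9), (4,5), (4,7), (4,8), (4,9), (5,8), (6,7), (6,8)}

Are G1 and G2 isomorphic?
Yes, isomorphic

The graphs are isomorphic.
One valid mapping φ: V(G1) → V(G2): 0→2, 1→7, 2→4, 3→5, 4→3, 5→1, 6→6, 7→9, 8→0, 9→8

Verify φ preserves adjacency — for each edge of G1, its image is an edge of G2:
  (0,1) → (φ(0),φ(1)) = (2,7) ∈ E(G2) ✓
  (0,2) → (φ(0),φ(2)) = (2,4) ∈ E(G2) ✓
  (0,4) → (φ(0),φ(4)) = (2,3) ∈ E(G2) ✓
  (0,5) → (φ(0),φ(5)) = (1,2) ∈ E(G2) ✓
  (0,6) → (φ(0),φ(6)) = (2,6) ∈ E(G2) ✓
  (0,7) → (φ(0),φ(7)) = (2,9) ∈ E(G2) ✓
  (0,9) → (φ(0),φ(9)) = (2,8) ∈ E(G2) ✓
  (1,2) → (φ(1),φ(2)) = (4,7) ∈ E(G2) ✓
  (1,4) → (φ(1),φ(4)) = (3,7) ∈ E(G2) ✓
  (1,5) → (φ(1),φ(5)) = (1,7) ∈ E(G2) ✓
  (1,6) → (φ(1),φ(6)) = (6,7) ∈ E(G2) ✓
  (1,8) → (φ(1),φ(8)) = (0,7) ∈ E(G2) ✓
  (2,3) → (φ(2),φ(3)) = (4,5) ∈ E(G2) ✓
  (2,7) → (φ(2),φ(7)) = (4,9) ∈ E(G2) ✓
  (2,8) → (φ(2),φ(8)) = (0,4) ∈ E(G2) ✓
  (2,9) → (φ(2),φ(9)) = (4,8) ∈ E(G2) ✓
  (3,4) → (φ(3),φ(4)) = (3,5) ∈ E(G2) ✓
  (3,5) → (φ(3),φ(5)) = (1,5) ∈ E(G2) ✓
  (3,9) → (φ(3),φ(9)) = (5,8) ∈ E(G2) ✓
  (4,6) → (φ(4),φ(6)) = (3,6) ∈ E(G2) ✓
  (4,7) → (φ(4),φ(7)) = (3,9) ∈ E(G2) ✓
  (4,8) → (φ(4),φ(8)) = (0,3) ∈ E(G2) ✓
  (4,9) → (φ(4),φ(9)) = (3,8) ∈ E(G2) ✓
  (5,6) → (φ(5),φ(6)) = (1,6) ∈ E(G2) ✓
  (5,7) → (φ(5),φ(7)) = (1,9) ∈ E(G2) ✓
  (5,8) → (φ(5),φ(8)) = (0,1) ∈ E(G2) ✓
  (5,9) → (φ(5),φ(9)) = (1,8) ∈ E(G2) ✓
  (6,8) → (φ(6),φ(8)) = (0,6) ∈ E(G2) ✓
  (6,9) → (φ(6),φ(9)) = (6,8) ∈ E(G2) ✓
  (8,9) → (φ(8),φ(9)) = (0,8) ∈ E(G2) ✓
All 30 edges of G1 map to edges of G2, and |E(G1)| = |E(G2)| = 30, so φ is a bijection on edges as well as vertices. Hence G1 ≅ G2.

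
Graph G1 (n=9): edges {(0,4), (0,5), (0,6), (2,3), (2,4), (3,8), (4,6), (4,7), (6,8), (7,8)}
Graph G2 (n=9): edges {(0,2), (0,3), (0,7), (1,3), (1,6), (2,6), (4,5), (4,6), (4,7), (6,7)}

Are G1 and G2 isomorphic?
Yes, isomorphic

The graphs are isomorphic.
One valid mapping φ: V(G1) → V(G2): 0→4, 1→8, 2→1, 3→3, 4→6, 5→5, 6→7, 7→2, 8→0

Verify φ preserves adjacency — for each edge of G1, its image is an edge of G2:
  (0,4) → (φ(0),φ(4)) = (4,6) ∈ E(G2) ✓
  (0,5) → (φ(0),φ(5)) = (4,5) ∈ E(G2) ✓
  (0,6) → (φ(0),φ(6)) = (4,7) ∈ E(G2) ✓
  (2,3) → (φ(2),φ(3)) = (1,3) ∈ E(G2) ✓
  (2,4) → (φ(2),φ(4)) = (1,6) ∈ E(G2) ✓
  (3,8) → (φ(3),φ(8)) = (0,3) ∈ E(G2) ✓
  (4,6) → (φ(4),φ(6)) = (6,7) ∈ E(G2) ✓
  (4,7) → (φ(4),φ(7)) = (2,6) ∈ E(G2) ✓
  (6,8) → (φ(6),φ(8)) = (0,7) ∈ E(G2) ✓
  (7,8) → (φ(7),φ(8)) = (0,2) ∈ E(G2) ✓
All 10 edges of G1 map to edges of G2, and |E(G1)| = |E(G2)| = 10, so φ is a bijection on edges as well as vertices. Hence G1 ≅ G2.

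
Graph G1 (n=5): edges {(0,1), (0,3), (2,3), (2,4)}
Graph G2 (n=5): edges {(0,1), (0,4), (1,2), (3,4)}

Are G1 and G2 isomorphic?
Yes, isomorphic

The graphs are isomorphic.
One valid mapping φ: V(G1) → V(G2): 0→4, 1→3, 2→1, 3→0, 4→2

Verify φ preserves adjacency — for each edge of G1, its image is an edge of G2:
  (0,1) → (φ(0),φ(1)) = (3,4) ∈ E(G2) ✓
  (0,3) → (φ(0),φ(3)) = (0,4) ∈ E(G2) ✓
  (2,3) → (φ(2),φ(3)) = (0,1) ∈ E(G2) ✓
  (2,4) → (φ(2),φ(4)) = (1,2) ∈ E(G2) ✓
All 4 edges of G1 map to edges of G2, and |E(G1)| = |E(G2)| = 4, so φ is a bijection on edges as well as vertices. Hence G1 ≅ G2.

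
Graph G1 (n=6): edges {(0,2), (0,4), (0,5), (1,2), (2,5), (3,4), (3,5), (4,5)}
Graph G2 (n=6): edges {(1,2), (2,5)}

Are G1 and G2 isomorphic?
No, not isomorphic

The graphs are NOT isomorphic.

Connected components of G1: 1 component(s) with vertex sets [[0, 1, 2, 3, 4, 5]], sizes [6].
Connected components of G2: 4 component(s) with vertex sets [[0], [3], [4], [1, 2, 5]], sizes [1, 1, 1, 3].
The number of connected components (and the multiset of component sizes) is an isomorphism invariant — an isomorphism maps each component of G1 bijectively onto a component of G2. Since G1 has 1 component(s) and G2 has 4, they cannot be isomorphic.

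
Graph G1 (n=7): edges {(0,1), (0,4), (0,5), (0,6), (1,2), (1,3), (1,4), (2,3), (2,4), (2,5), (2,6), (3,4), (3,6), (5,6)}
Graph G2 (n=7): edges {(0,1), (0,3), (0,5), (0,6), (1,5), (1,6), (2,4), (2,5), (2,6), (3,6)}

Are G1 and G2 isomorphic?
No, not isomorphic

The graphs are NOT isomorphic.

Degrees in G1: deg(0)=4, deg(1)=4, deg(2)=5, deg(3)=4, deg(4)=4, deg(5)=3, deg(6)=4.
Sorted degree sequence of G1: [5, 4, 4, 4, 4, 4, 3].
Degrees in G2: deg(0)=4, deg(1)=3, deg(2)=3, deg(3)=2, deg(4)=1, deg(5)=3, deg(6)=4.
Sorted degree sequence of G2: [4, 4, 3, 3, 3, 2, 1].
The (sorted) degree sequence is an isomorphism invariant, so since G1 and G2 have different degree sequences they cannot be isomorphic.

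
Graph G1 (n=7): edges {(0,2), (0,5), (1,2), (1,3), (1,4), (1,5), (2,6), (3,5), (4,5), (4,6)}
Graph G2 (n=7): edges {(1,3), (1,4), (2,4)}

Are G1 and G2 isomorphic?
No, not isomorphic

The graphs are NOT isomorphic.

Connected components of G1: 1 component(s) with vertex sets [[0, 1, 2, 3, 4, 5, 6]], sizes [7].
Connected components of G2: 4 component(s) with vertex sets [[0], [5], [6], [1, 2, 3, 4]], sizes [1, 1, 1, 4].
The number of connected components (and the multiset of component sizes) is an isomorphism invariant — an isomorphism maps each component of G1 bijectively onto a component of G2. Since G1 has 1 component(s) and G2 has 4, they cannot be isomorphic.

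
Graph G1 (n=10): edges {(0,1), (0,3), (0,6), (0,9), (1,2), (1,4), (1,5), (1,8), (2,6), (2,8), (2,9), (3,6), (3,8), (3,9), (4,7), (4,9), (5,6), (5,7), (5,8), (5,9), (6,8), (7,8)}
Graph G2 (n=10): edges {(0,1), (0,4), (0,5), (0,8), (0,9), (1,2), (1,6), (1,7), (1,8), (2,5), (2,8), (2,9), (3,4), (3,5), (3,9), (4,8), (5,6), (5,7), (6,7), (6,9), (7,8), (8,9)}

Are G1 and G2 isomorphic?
Yes, isomorphic

The graphs are isomorphic.
One valid mapping φ: V(G1) → V(G2): 0→6, 1→9, 2→2, 3→7, 4→3, 5→0, 6→1, 7→4, 8→8, 9→5

Verify φ preserves adjacency — for each edge of G1, its image is an edge of G2:
  (0,1) → (φ(0),φ(1)) = (6,9) ∈ E(G2) ✓
  (0,3) → (φ(0),φ(3)) = (6,7) ∈ E(G2) ✓
  (0,6) → (φ(0),φ(6)) = (1,6) ∈ E(G2) ✓
  (0,9) → (φ(0),φ(9)) = (5,6) ∈ E(G2) ✓
  (1,2) → (φ(1),φ(2)) = (2,9) ∈ E(G2) ✓
  (1,4) → (φ(1),φ(4)) = (3,9) ∈ E(G2) ✓
  (1,5) → (φ(1),φ(5)) = (0,9) ∈ E(G2) ✓
  (1,8) → (φ(1),φ(8)) = (8,9) ∈ E(G2) ✓
  (2,6) → (φ(2),φ(6)) = (1,2) ∈ E(G2) ✓
  (2,8) → (φ(2),φ(8)) = (2,8) ∈ E(G2) ✓
  (2,9) → (φ(2),φ(9)) = (2,5) ∈ E(G2) ✓
  (3,6) → (φ(3),φ(6)) = (1,7) ∈ E(G2) ✓
  (3,8) → (φ(3),φ(8)) = (7,8) ∈ E(G2) ✓
  (3,9) → (φ(3),φ(9)) = (5,7) ∈ E(G2) ✓
  (4,7) → (φ(4),φ(7)) = (3,4) ∈ E(G2) ✓
  (4,9) → (φ(4),φ(9)) = (3,5) ∈ E(G2) ✓
  (5,6) → (φ(5),φ(6)) = (0,1) ∈ E(G2) ✓
  (5,7) → (φ(5),φ(7)) = (0,4) ∈ E(G2) ✓
  (5,8) → (φ(5),φ(8)) = (0,8) ∈ E(G2) ✓
  (5,9) → (φ(5),φ(9)) = (0,5) ∈ E(G2) ✓
  (6,8) → (φ(6),φ(8)) = (1,8) ∈ E(G2) ✓
  (7,8) → (φ(7),φ(8)) = (4,8) ∈ E(G2) ✓
All 22 edges of G1 map to edges of G2, and |E(G1)| = |E(G2)| = 22, so φ is a bijection on edges as well as vertices. Hence G1 ≅ G2.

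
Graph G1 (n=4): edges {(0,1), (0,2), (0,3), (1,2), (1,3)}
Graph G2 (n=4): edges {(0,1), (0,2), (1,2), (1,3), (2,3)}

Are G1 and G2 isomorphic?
Yes, isomorphic

The graphs are isomorphic.
One valid mapping φ: V(G1) → V(G2): 0→1, 1→2, 2→0, 3→3

Verify φ preserves adjacency — for each edge of G1, its image is an edge of G2:
  (0,1) → (φ(0),φ(1)) = (1,2) ∈ E(G2) ✓
  (0,2) → (φ(0),φ(2)) = (0,1) ∈ E(G2) ✓
  (0,3) → (φ(0),φ(3)) = (1,3) ∈ E(G2) ✓
  (1,2) → (φ(1),φ(2)) = (0,2) ∈ E(G2) ✓
  (1,3) → (φ(1),φ(3)) = (2,3) ∈ E(G2) ✓
All 5 edges of G1 map to edges of G2, and |E(G1)| = |E(G2)| = 5, so φ is a bijection on edges as well as vertices. Hence G1 ≅ G2.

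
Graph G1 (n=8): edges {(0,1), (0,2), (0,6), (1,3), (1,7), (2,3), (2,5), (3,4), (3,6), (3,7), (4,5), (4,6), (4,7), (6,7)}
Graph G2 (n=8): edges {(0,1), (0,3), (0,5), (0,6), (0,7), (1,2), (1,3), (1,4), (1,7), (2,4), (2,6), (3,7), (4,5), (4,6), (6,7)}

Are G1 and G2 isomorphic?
No, not isomorphic

The graphs are NOT isomorphic.

Counting triangles (3-cliques): G1 has 5, G2 has 7.
Triangle count is an isomorphism invariant, so differing triangle counts rule out isomorphism.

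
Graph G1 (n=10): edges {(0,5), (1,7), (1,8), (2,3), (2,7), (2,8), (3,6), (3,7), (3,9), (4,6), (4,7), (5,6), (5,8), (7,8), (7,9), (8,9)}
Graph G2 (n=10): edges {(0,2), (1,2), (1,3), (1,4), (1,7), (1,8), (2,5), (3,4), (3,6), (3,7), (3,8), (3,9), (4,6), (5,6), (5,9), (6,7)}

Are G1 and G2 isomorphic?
Yes, isomorphic

The graphs are isomorphic.
One valid mapping φ: V(G1) → V(G2): 0→0, 1→8, 2→7, 3→6, 4→9, 5→2, 6→5, 7→3, 8→1, 9→4

Verify φ preserves adjacency — for each edge of G1, its image is an edge of G2:
  (0,5) → (φ(0),φ(5)) = (0,2) ∈ E(G2) ✓
  (1,7) → (φ(1),φ(7)) = (3,8) ∈ E(G2) ✓
  (1,8) → (φ(1),φ(8)) = (1,8) ∈ E(G2) ✓
  (2,3) → (φ(2),φ(3)) = (6,7) ∈ E(G2) ✓
  (2,7) → (φ(2),φ(7)) = (3,7) ∈ E(G2) ✓
  (2,8) → (φ(2),φ(8)) = (1,7) ∈ E(G2) ✓
  (3,6) → (φ(3),φ(6)) = (5,6) ∈ E(G2) ✓
  (3,7) → (φ(3),φ(7)) = (3,6) ∈ E(G2) ✓
  (3,9) → (φ(3),φ(9)) = (4,6) ∈ E(G2) ✓
  (4,6) → (φ(4),φ(6)) = (5,9) ∈ E(G2) ✓
  (4,7) → (φ(4),φ(7)) = (3,9) ∈ E(G2) ✓
  (5,6) → (φ(5),φ(6)) = (2,5) ∈ E(G2) ✓
  (5,8) → (φ(5),φ(8)) = (1,2) ∈ E(G2) ✓
  (7,8) → (φ(7),φ(8)) = (1,3) ∈ E(G2) ✓
  (7,9) → (φ(7),φ(9)) = (3,4) ∈ E(G2) ✓
  (8,9) → (φ(8),φ(9)) = (1,4) ∈ E(G2) ✓
All 16 edges of G1 map to edges of G2, and |E(G1)| = |E(G2)| = 16, so φ is a bijection on edges as well as vertices. Hence G1 ≅ G2.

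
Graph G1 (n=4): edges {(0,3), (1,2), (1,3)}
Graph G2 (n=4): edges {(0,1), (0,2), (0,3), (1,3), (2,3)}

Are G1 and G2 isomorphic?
No, not isomorphic

The graphs are NOT isomorphic.

Counting triangles (3-cliques): G1 has 0, G2 has 2.
Triangle count is an isomorphism invariant, so differing triangle counts rule out isomorphism.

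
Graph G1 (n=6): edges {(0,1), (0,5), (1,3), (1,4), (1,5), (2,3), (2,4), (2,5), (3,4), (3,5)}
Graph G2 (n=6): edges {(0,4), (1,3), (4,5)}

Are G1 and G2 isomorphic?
No, not isomorphic

The graphs are NOT isomorphic.

Connected components of G1: 1 component(s) with vertex sets [[0, 1, 2, 3, 4, 5]], sizes [6].
Connected components of G2: 3 component(s) with vertex sets [[2], [1, 3], [0, 4, 5]], sizes [1, 2, 3].
The number of connected components (and the multiset of component sizes) is an isomorphism invariant — an isomorphism maps each component of G1 bijectively onto a component of G2. Since G1 has 1 component(s) and G2 has 3, they cannot be isomorphic.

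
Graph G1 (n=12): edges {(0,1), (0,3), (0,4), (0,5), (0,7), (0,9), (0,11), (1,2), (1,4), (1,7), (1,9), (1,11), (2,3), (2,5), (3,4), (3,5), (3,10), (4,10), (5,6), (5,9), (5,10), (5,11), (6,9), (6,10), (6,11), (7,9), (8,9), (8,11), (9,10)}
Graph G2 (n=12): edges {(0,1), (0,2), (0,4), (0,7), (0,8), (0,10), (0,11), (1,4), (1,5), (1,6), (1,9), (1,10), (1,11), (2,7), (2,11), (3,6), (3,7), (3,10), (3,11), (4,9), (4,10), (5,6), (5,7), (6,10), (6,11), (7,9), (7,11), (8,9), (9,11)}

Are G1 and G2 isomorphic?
Yes, isomorphic

The graphs are isomorphic.
One valid mapping φ: V(G1) → V(G2): 0→11, 1→7, 2→5, 3→6, 4→3, 5→1, 6→4, 7→2, 8→8, 9→0, 10→10, 11→9

Verify φ preserves adjacency — for each edge of G1, its image is an edge of G2:
  (0,1) → (φ(0),φ(1)) = (7,11) ∈ E(G2) ✓
  (0,3) → (φ(0),φ(3)) = (6,11) ∈ E(G2) ✓
  (0,4) → (φ(0),φ(4)) = (3,11) ∈ E(G2) ✓
  (0,5) → (φ(0),φ(5)) = (1,11) ∈ E(G2) ✓
  (0,7) → (φ(0),φ(7)) = (2,11) ∈ E(G2) ✓
  (0,9) → (φ(0),φ(9)) = (0,11) ∈ E(G2) ✓
  (0,11) → (φ(0),φ(11)) = (9,11) ∈ E(G2) ✓
  (1,2) → (φ(1),φ(2)) = (5,7) ∈ E(G2) ✓
  (1,4) → (φ(1),φ(4)) = (3,7) ∈ E(G2) ✓
  (1,7) → (φ(1),φ(7)) = (2,7) ∈ E(G2) ✓
  (1,9) → (φ(1),φ(9)) = (0,7) ∈ E(G2) ✓
  (1,11) → (φ(1),φ(11)) = (7,9) ∈ E(G2) ✓
  (2,3) → (φ(2),φ(3)) = (5,6) ∈ E(G2) ✓
  (2,5) → (φ(2),φ(5)) = (1,5) ∈ E(G2) ✓
  (3,4) → (φ(3),φ(4)) = (3,6) ∈ E(G2) ✓
  (3,5) → (φ(3),φ(5)) = (1,6) ∈ E(G2) ✓
  (3,10) → (φ(3),φ(10)) = (6,10) ∈ E(G2) ✓
  (4,10) → (φ(4),φ(10)) = (3,10) ∈ E(G2) ✓
  (5,6) → (φ(5),φ(6)) = (1,4) ∈ E(G2) ✓
  (5,9) → (φ(5),φ(9)) = (0,1) ∈ E(G2) ✓
  (5,10) → (φ(5),φ(10)) = (1,10) ∈ E(G2) ✓
  (5,11) → (φ(5),φ(11)) = (1,9) ∈ E(G2) ✓
  (6,9) → (φ(6),φ(9)) = (0,4) ∈ E(G2) ✓
  (6,10) → (φ(6),φ(10)) = (4,10) ∈ E(G2) ✓
  (6,11) → (φ(6),φ(11)) = (4,9) ∈ E(G2) ✓
  (7,9) → (φ(7),φ(9)) = (0,2) ∈ E(G2) ✓
  (8,9) → (φ(8),φ(9)) = (0,8) ∈ E(G2) ✓
  (8,11) → (φ(8),φ(11)) = (8,9) ∈ E(G2) ✓
  (9,10) → (φ(9),φ(10)) = (0,10) ∈ E(G2) ✓
All 29 edges of G1 map to edges of G2, and |E(G1)| = |E(G2)| = 29, so φ is a bijection on edges as well as vertices. Hence G1 ≅ G2.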